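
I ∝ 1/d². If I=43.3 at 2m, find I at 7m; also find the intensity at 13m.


I₁d₁² = I₂d₂²
I at 7m = 43.3 × (2/7)² = 43.3 × 4/49 = 173.2/49 ≈ 3.5347
I at 13m = 43.3 × (2/13)² = 43.3 × 4/169 = 173.2/169 ≈ 1.0249
= 3.5347 and 1.0249

3.5347 and 1.0249


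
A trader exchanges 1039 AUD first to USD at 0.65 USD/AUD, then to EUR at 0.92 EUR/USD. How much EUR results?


Step 1: 1039 AUD × 0.65 = 675.35 USD
Step 2: 675.35 USD × 0.92 = 621.32 EUR
Implied rate AUD→EUR = 0.65 × 0.92 = 0.5980
= 621.32 EUR

621.32 EUR


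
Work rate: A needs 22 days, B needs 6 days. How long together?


Rate of A = 1/22 per day
Rate of B = 1/6 per day
Combined rate = 1/22 + 1/6 = 28/132 ≈ 0.2121 per day
Days = 1 / combined rate = 132/28
≈ 4.71 days

4.71 days


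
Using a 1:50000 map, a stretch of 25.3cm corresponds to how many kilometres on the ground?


Real distance = map distance × scale
= 25.3cm × 50000
= 1265000 cm = 12650.0 m
= 12.650 km

12.650 km


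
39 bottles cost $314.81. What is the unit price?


Unit rate = total / quantity
= 314.81 / 39
= $8.07 per unit

$8.07 per unit


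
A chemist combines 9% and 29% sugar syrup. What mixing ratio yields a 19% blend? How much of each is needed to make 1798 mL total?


Let x parts of 9% mix with y parts of 29%.
9x + 29y = 19(x + y)
9x + 29y = 19x + 19y
x(9 - 19) = y(19 - 29)
x/y = (29 - 19)/(19 - 9) = 10/10
Simplify: 1:1
Total parts = 2; one part = 1798/2 = 899.00 mL
9% solution: 1×899.00 = 899.00 mL
29% solution: 1×899.00 = 899.00 mL
= ratio 1:1; 899.00 mL and 899.00 mL

ratio 1:1; 899.00 mL and 899.00 mL


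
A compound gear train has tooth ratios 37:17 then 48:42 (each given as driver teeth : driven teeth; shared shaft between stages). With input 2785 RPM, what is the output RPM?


Stage 1: RPM_B = RPM_A × t_A/t_B = 2785 × 37/17 = 103045/17 ≈ 6061.47
B and C share a shaft → RPM_C = RPM_B
Stage 2: RPM_D = RPM_C × t_C/t_D = RPM_A × (t_A×t_C)/(t_B×t_D)
Overall ratio = (37×48)/(17×42) = 1776/714
RPM_D = 2785 × 1776/714 = 4946160/714
≈ 6927.39 RPM

6927.39 RPM


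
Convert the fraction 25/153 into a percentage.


Percentage = (part / whole) × 100
= (25 / 153) × 100
≈ 16.34%

16.34%


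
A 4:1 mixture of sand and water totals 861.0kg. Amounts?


Total parts = 4 + 1 = 5
sand: 861.0 × 4/5 = 688.8kg
water: 861.0 × 1/5 = 172.2kg
= 688.8kg and 172.2kg

688.8kg and 172.2kg


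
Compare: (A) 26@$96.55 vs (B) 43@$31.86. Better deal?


Deal A: $96.55/26 = $3.7135/unit
Deal B: $31.86/43 = $0.7409/unit
B is cheaper per unit
= Deal B

Deal B


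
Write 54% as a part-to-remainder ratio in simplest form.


54% means 54 parts out of 100; remainder = 46
Part : remainder = 54:46
GCD = 2
= 27:23

27:23


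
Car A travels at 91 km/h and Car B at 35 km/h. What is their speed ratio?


Ratio = 91:35
GCD = 7
Simplified = 13:5
Time ratio (same distance) = 5:13
Speed ratio = 13:5

13:5


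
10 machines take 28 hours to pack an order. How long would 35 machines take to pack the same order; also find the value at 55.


Inverse proportion: x × y = constant
k = 10 × 28 = 280
At x=35: k/35 = 8.00
At x=55: k/55 = 5.09
= 8.00 and 5.09

8.00 and 5.09


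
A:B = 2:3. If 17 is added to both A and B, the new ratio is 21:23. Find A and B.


Let A = 2k, B = 3k.
(2k + 17) / (3k + 17) = 21/23
Cross-multiply: 23(2k + 17) = 21(3k + 17)
46k + 391 = 63k + 357
46k - 63k = 357 - 391
-17k = -34
k = -34/-17 = 2
A = 2×2 = 4, B = 3×2 = 6
= A = 4, B = 6

A = 4, B = 6


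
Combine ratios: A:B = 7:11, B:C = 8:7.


Match B: multiply A:B by 8 → 56:88
Multiply B:C by 11 → 88:77
Combined: 56:88:77
GCD = 1
= 56:88:77

56:88:77


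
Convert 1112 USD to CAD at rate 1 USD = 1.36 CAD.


Amount × rate = 1112 × 1.36
= 1512.32 CAD

1512.32 CAD


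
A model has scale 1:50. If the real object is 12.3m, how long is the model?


Model size = real / scale
= 12.3 / 50
= 0.2460 m

0.2460 m


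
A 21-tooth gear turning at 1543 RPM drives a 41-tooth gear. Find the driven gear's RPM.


Gear ratio = 21:41 = 21:41
RPM_B = RPM_A × (teeth_A / teeth_B)
= 1543 × (21/41)
= 790.3 RPM

790.3 RPM


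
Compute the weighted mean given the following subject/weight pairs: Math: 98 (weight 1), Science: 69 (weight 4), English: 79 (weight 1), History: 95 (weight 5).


Numerator = 98×1 + 69×4 + 79×1 + 95×5
= 98 + 276 + 79 + 475
= 928
Total weight = 11
Weighted avg = 928/11
= 84.36

84.36


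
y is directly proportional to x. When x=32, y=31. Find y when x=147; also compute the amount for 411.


Direct proportion: y/x = constant
k = 31/32 ≈ 0.9688
y at x=147: k × 147 = 31 × 147 / 32 = 4557/32 ≈ 142.41
y at x=411: k × 411 = 31 × 411 / 32 = 12741/32 ≈ 398.16
= 142.41 and 398.16

142.41 and 398.16


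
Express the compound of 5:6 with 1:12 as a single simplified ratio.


Compound ratio = (5×1) : (6×12)
= 5:72
GCD = 1
= 5:72

5:72


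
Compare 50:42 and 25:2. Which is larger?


50/42 = 1.1905
25/2 = 12.5000
1.1905 < 12.5000, so 50:42 is less
= 25:2

25:2


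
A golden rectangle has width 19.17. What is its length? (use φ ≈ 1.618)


φ = (1 + √5) / 2 ≈ 1.618
Length = width × φ = 19.17 × 1.618 = 31.01706
≈ 31.02

31.02


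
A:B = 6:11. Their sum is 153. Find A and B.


Let A = 6k, B = 11k.
6k + 11k = 153
17k = 153 → k = 153/17 = 9
A = 6×9 = 54, B = 11×9 = 99
= A = 54, B = 99

A = 54, B = 99


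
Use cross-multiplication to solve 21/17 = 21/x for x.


Cross multiply: 21 × x = 17 × 21
21x = 357
x = 357 / 21
= 17.00

17.00


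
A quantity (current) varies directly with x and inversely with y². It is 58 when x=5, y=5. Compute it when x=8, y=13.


z = k·x/y²
Solve for k using the known point: k = z·y²/x = 58×25/5 = 1450/5 = 290.0000
Now evaluate at x=8, y=13:
z = k × 8 / 169 = (1450 × 8) / (5 × 169) = 11600/845
≈ 13.7278

13.7278


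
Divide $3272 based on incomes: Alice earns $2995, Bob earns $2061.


Total income = 2995 + 2061 = $5056
Alice: $3272 × 2995/5056 = $1938.22
Bob: $3272 × 2061/5056 = $1333.78
= Alice: $1938.22, Bob: $1333.78

Alice: $1938.22, Bob: $1333.78


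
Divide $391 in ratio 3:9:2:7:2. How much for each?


Total parts = 3 + 9 + 2 + 7 + 2 = 23
Part 1: 391 × 3/23 = 51.00
Part 2: 391 × 9/23 = 153.00
Part 3: 391 × 2/23 = 34.00
Part 4: 391 × 7/23 = 119.00
Part 5: 391 × 2/23 = 34.00
= Part 1: $51.00, Part 2: $153.00, Part 3: $34.00, Part 4: $119.00, Part 5: $34.00

Part 1: $51.00, Part 2: $153.00, Part 3: $34.00, Part 4: $119.00, Part 5: $34.00


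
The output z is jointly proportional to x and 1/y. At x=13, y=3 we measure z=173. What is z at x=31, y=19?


z = k·x/y
Solve for k using the known point: k = z·y/x = 173×3/13 = 519/13 ≈ 39.9231
Now evaluate at x=31, y=19:
z = k × 31 / 19 = (519 × 31) / (13 × 19) = 16089/247
≈ 65.1377

65.1377


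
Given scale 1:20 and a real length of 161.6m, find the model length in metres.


Model size = real / scale
= 161.6 / 20
= 8.0800 m

8.0800 m


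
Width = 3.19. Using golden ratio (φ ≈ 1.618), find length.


φ = (1 + √5) / 2 ≈ 1.618
Length = width × φ = 3.19 × 1.618 = 5.16142
≈ 5.16

5.16


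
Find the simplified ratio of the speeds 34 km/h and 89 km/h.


Ratio = 34:89
GCD = 1
Simplified = 34:89
Time ratio (same distance) = 89:34
Speed ratio = 34:89

34:89


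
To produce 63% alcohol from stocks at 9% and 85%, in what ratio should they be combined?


Let x parts of 9% mix with y parts of 85%.
9x + 85y = 63(x + y)
9x + 85y = 63x + 63y
x(9 - 63) = y(63 - 85)
x/y = (85 - 63)/(63 - 9) = 22/54
Simplify: 11:27
= 11:27

11:27


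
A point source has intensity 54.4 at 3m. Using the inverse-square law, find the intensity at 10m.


I₁d₁² = I₂d₂²
I₂ = I₁ × (d₁/d₂)²
= 54.4 × (3/10)²
= 54.4 × 9/100
= 489.6/100
= 4.8960

4.8960


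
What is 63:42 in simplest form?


GCD(63, 42) = 21
63/21 : 42/21
= 3:2

3:2


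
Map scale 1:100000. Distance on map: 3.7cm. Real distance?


Real distance = map distance × scale
= 3.7cm × 100000
= 370000 cm = 3700.0 m
= 3.700 km

3.700 km


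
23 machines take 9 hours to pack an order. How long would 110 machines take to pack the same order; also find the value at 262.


Inverse proportion: x × y = constant
k = 23 × 9 = 207
At x=110: k/110 = 1.88
At x=262: k/262 = 0.79
= 1.88 and 0.79

1.88 and 0.79


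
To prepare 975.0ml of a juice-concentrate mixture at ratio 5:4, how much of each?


Total parts = 5 + 4 = 9
juice: 975.0 × 5/9 = 541.7ml
concentrate: 975.0 × 4/9 = 433.3ml
= 541.7ml and 433.3ml

541.7ml and 433.3ml


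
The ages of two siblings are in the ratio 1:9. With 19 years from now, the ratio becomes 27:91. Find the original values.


Let A = 1k, B = 9k.
(1k + 19) / (9k + 19) = 27/91
Cross-multiply: 91(1k + 19) = 27(9k + 19)
91k + 1729 = 243k + 513
91k - 243k = 513 - 1729
-152k = -1216
k = -1216/-152 = 8
A = 1×8 = 8, B = 9×8 = 72
= A = 8, B = 72

A = 8, B = 72


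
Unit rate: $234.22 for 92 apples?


Unit rate = total / quantity
= 234.22 / 92
= $2.55 per unit

$2.55 per unit


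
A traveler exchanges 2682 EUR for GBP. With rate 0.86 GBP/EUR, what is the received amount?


Amount × rate = 2682 × 0.86
= 2306.52 GBP

2306.52 GBP


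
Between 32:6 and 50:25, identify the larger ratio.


32/6 = 5.3333
50/25 = 2.0000
5.3333 > 2.0000, so 32:6 is greater
= 32:6

32:6


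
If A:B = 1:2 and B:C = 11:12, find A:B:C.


Match B: multiply A:B by 11 → 11:22
Multiply B:C by 2 → 22:24
Combined: 11:22:24
GCD = 1
= 11:22:24

11:22:24


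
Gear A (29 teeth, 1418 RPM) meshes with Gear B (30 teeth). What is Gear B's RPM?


Gear ratio = 29:30 = 29:30
RPM_B = RPM_A × (teeth_A / teeth_B)
= 1418 × (29/30)
= 1370.7 RPM

1370.7 RPM


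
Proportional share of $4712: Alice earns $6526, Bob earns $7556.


Total income = 6526 + 7556 = $14082
Alice: $4712 × 6526/14082 = $2183.68
Bob: $4712 × 7556/14082 = $2528.32
= Alice: $2183.68, Bob: $2528.32

Alice: $2183.68, Bob: $2528.32


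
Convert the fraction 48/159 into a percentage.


Percentage = (part / whole) × 100
= (48 / 159) × 100
≈ 30.19%

30.19%


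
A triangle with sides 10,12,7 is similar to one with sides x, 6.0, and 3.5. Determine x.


Scale factor = 6.0/12 = 0.5
Missing side = 10 × 0.5
= 5.0

5.0


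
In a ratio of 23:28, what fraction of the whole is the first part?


Total parts = 23 + 28 = 51
First part: 23/51 = 23/51
= 23/51

23/51


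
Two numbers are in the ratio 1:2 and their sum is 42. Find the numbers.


Let A = 1k, B = 2k.
1k + 2k = 42
3k = 42 → k = 42/3 = 14
A = 1×14 = 14, B = 2×14 = 28
= A = 14, B = 28

A = 14, B = 28


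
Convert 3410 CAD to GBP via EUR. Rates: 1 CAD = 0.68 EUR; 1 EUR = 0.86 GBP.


Step 1: 3410 CAD × 0.68 = 2318.80 EUR
Step 2: 2318.80 EUR × 0.86 = 1994.17 GBP
Implied rate CAD→GBP = 0.68 × 0.86 = 0.5848
= 1994.17 GBP

1994.17 GBP


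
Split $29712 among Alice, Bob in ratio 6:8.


Total parts = 6 + 8 = 14
Alice: 29712 × 6/14 = 12733.71
Bob: 29712 × 8/14 = 16978.29
= Alice: $12733.71, Bob: $16978.29

Alice: $12733.71, Bob: $16978.29


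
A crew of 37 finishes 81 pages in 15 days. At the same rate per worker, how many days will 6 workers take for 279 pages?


Days ∝ work / workers, so d₂ = d₁ × (m₁/m₂) × (w₂/w₁)
Workers factor (inverse): 37/6 ≈ 6.1667
Work factor (direct): 279/81 ≈ 3.4444
d₂ = 15 × 37/6 × 279/81 = (15 × 37 × 279) / (6 × 81) = 154845/486
≈ 318.61 days

318.61 days


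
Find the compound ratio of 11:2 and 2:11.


Compound ratio = (11×2) : (2×11)
= 22:22
GCD = 22
= 1:1

1:1


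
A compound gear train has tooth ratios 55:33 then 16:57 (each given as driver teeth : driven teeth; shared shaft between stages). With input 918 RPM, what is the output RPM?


Stage 1: RPM_B = RPM_A × t_A/t_B = 918 × 55/33 = 50490/33 = 1530.00
B and C share a shaft → RPM_C = RPM_B
Stage 2: RPM_D = RPM_C × t_C/t_D = RPM_A × (t_A×t_C)/(t_B×t_D)
Overall ratio = (55×16)/(33×57) = 880/1881
RPM_D = 918 × 880/1881 = 807840/1881
≈ 429.47 RPM

429.47 RPM


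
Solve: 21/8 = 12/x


Cross multiply: 21 × x = 8 × 12
21x = 96
x = 96 / 21
= 4.57

4.57


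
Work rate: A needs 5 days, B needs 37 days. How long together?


Rate of A = 1/5 per day
Rate of B = 1/37 per day
Combined rate = 1/5 + 1/37 = 42/185 ≈ 0.2270 per day
Days = 1 / combined rate = 185/42
≈ 4.40 days

4.40 days


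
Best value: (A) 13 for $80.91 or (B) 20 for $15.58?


Deal A: $80.91/13 = $6.2238/unit
Deal B: $15.58/20 = $0.7790/unit
B is cheaper per unit
= Deal B

Deal B


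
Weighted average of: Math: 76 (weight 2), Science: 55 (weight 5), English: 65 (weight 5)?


Numerator = 76×2 + 55×5 + 65×5
= 152 + 275 + 325
= 752
Total weight = 12
Weighted avg = 752/12
= 62.67

62.67


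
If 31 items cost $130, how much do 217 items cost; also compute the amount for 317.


Direct proportion: y/x = constant
k = 130/31 ≈ 4.1935
y at x=217: k × 217 = 130 × 217 / 31 = 28210/31 = 910.00
y at x=317: k × 317 = 130 × 317 / 31 = 41210/31 ≈ 1329.35
= 910.00 and 1329.35

910.00 and 1329.35


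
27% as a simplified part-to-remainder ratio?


27% means 27 parts out of 100; remainder = 73
Part : remainder = 27:73
GCD = 1
= 27:73

27:73


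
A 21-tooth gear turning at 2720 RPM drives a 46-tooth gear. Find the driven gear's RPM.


Gear ratio = 21:46 = 21:46
RPM_B = RPM_A × (teeth_A / teeth_B)
= 2720 × (21/46)
= 1241.7 RPM

1241.7 RPM


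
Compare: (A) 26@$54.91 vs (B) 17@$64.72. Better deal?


Deal A: $54.91/26 = $2.1119/unit
Deal B: $64.72/17 = $3.8071/unit
A is cheaper per unit
= Deal A

Deal A


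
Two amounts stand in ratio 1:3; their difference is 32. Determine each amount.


Let A = 1k, B = 3k.
3k - 1k = 32
2k = 32 → k = 32/2 = 16
A = 1×16 = 16, B = 3×16 = 48
= A = 16, B = 48

A = 16, B = 48


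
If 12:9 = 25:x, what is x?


Cross multiply: 12 × x = 9 × 25
12x = 225
x = 225 / 12
= 18.75

18.75


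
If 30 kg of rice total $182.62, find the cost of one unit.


Unit rate = total / quantity
= 182.62 / 30
= $6.09 per unit

$6.09 per unit


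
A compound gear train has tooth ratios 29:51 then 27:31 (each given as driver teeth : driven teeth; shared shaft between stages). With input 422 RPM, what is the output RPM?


Stage 1: RPM_B = RPM_A × t_A/t_B = 422 × 29/51 = 12238/51 ≈ 239.96
B and C share a shaft → RPM_C = RPM_B
Stage 2: RPM_D = RPM_C × t_C/t_D = RPM_A × (t_A×t_C)/(t_B×t_D)
Overall ratio = (29×27)/(51×31) = 783/1581
RPM_D = 422 × 783/1581 = 330426/1581
≈ 209.00 RPM

209.00 RPM


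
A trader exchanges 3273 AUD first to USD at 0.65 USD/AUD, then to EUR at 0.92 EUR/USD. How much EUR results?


Step 1: 3273 AUD × 0.65 = 2127.45 USD
Step 2: 2127.45 USD × 0.92 = 1957.25 EUR
Implied rate AUD→EUR = 0.65 × 0.92 = 0.5980
= 1957.25 EUR

1957.25 EUR


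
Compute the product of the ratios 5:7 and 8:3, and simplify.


Compound ratio = (5×8) : (7×3)
= 40:21
GCD = 1
= 40:21

40:21


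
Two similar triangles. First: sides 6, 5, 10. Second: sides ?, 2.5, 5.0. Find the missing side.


Scale factor = 2.5/5 = 0.5
Missing side = 6 × 0.5
= 3.0

3.0


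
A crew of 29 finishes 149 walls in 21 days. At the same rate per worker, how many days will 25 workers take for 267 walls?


Days ∝ work / workers, so d₂ = d₁ × (m₁/m₂) × (w₂/w₁)
Workers factor (inverse): 29/25 = 1.1600
Work factor (direct): 267/149 ≈ 1.7919
d₂ = 21 × 29/25 × 267/149 = (21 × 29 × 267) / (25 × 149) = 162603/3725
≈ 43.65 days

43.65 days


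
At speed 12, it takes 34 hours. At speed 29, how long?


Inverse proportion: x × y = constant
k = 12 × 34 = 408
y₂ = k / 29 = 408 / 29
= 14.07

14.07


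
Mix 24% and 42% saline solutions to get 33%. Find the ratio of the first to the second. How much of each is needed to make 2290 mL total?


Let x parts of 24% mix with y parts of 42%.
24x + 42y = 33(x + y)
24x + 42y = 33x + 33y
x(24 - 33) = y(33 - 42)
x/y = (42 - 33)/(33 - 24) = 9/9
Simplify: 1:1
Total parts = 2; one part = 2290/2 = 1145.00 mL
24% solution: 1×1145.00 = 1145.00 mL
42% solution: 1×1145.00 = 1145.00 mL
= ratio 1:1; 1145.00 mL and 1145.00 mL

ratio 1:1; 1145.00 mL and 1145.00 mL


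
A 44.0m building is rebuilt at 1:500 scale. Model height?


Model size = real / scale
= 44.0 / 500
= 0.0880 m

0.0880 m


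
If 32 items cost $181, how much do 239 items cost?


Direct proportion: y/x = constant
k = 181/32 ≈ 5.6563
y₂ = k × 239 = 181 × 239 / 32 = 43259/32
≈ 1351.84

1351.84


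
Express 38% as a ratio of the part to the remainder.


38% means 38 parts out of 100; remainder = 62
Part : remainder = 38:62
GCD = 2
= 19:31

19:31


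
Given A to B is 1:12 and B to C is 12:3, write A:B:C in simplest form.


Match B: multiply A:B by 12 → 12:144
Multiply B:C by 12 → 144:36
Combined: 12:144:36
GCD = 12
= 1:12:3

1:12:3


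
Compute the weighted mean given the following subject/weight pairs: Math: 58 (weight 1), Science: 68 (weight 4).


Numerator = 58×1 + 68×4
= 58 + 272
= 330
Total weight = 5
Weighted avg = 330/5
= 66.00

66.00


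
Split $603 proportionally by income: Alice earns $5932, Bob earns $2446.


Total income = 5932 + 2446 = $8378
Alice: $603 × 5932/8378 = $426.95
Bob: $603 × 2446/8378 = $176.05
= Alice: $426.95, Bob: $176.05

Alice: $426.95, Bob: $176.05


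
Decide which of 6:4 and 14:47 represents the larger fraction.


6/4 = 1.5000
14/47 = 0.2979
1.5000 > 0.2979, so 6:4 is greater
= 6:4

6:4


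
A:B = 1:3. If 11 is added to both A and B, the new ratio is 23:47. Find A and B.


Let A = 1k, B = 3k.
(1k + 11) / (3k + 11) = 23/47
Cross-multiply: 47(1k + 11) = 23(3k + 11)
47k + 517 = 69k + 253
47k - 69k = 253 - 517
-22k = -264
k = -264/-22 = 12
A = 1×12 = 12, B = 3×12 = 36
= A = 12, B = 36

A = 12, B = 36


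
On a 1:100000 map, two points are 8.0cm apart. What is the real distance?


Real distance = map distance × scale
= 8.0cm × 100000
= 800000 cm = 8000.0 m
= 8.000 km

8.000 km


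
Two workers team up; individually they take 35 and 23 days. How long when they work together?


Rate of A = 1/35 per day
Rate of B = 1/23 per day
Combined rate = 1/35 + 1/23 = 58/805 ≈ 0.0720 per day
Days = 1 / combined rate = 805/58
≈ 13.88 days

13.88 days


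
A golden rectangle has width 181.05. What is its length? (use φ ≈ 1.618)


φ = (1 + √5) / 2 ≈ 1.618
Length = width × φ = 181.05 × 1.618 = 292.9389
≈ 292.94

292.94


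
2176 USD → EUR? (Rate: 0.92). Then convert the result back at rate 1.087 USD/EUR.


Amount × rate = 2176 × 0.92 = 2001.92 EUR
Round-trip: 2001.92 × 1.087 = 2176.09 USD
= 2001.92 EUR, then 2176.09 USD

2001.92 EUR, then 2176.09 USD


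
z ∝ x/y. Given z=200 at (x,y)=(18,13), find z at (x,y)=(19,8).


z = k·x/y
Solve for k using the known point: k = z·y/x = 200×13/18 = 2600/18 ≈ 144.4444
Now evaluate at x=19, y=8:
z = k × 19 / 8 = (2600 × 19) / (18 × 8) = 49400/144
≈ 343.0556

343.0556


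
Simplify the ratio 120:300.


GCD(120, 300) = 60
120/60 : 300/60
= 2:5

2:5


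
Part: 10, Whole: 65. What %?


Percentage = (part / whole) × 100
= (10 / 65) × 100
≈ 15.38%

15.38%


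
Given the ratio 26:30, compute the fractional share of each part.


Total parts = 26 + 30 = 56
First part: 26/56 = 13/28
Second part: 30/56 = 15/28
= 13/28 and 15/28

13/28 and 15/28


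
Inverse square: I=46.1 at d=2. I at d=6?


I₁d₁² = I₂d₂²
I₂ = I₁ × (d₁/d₂)²
= 46.1 × (2/6)²
= 46.1 × 4/36
= 184.4/36
≈ 5.1222

5.1222


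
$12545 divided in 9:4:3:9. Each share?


Total parts = 9 + 4 + 3 + 9 = 25
Part 1: 12545 × 9/25 = 4516.20
Part 2: 12545 × 4/25 = 2007.20
Part 3: 12545 × 3/25 = 1505.40
Part 4: 12545 × 9/25 = 4516.20
= Part 1: $4516.20, Part 2: $2007.20, Part 3: $1505.40, Part 4: $4516.20

Part 1: $4516.20, Part 2: $2007.20, Part 3: $1505.40, Part 4: $4516.20


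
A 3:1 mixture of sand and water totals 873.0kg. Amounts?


Total parts = 3 + 1 = 4
sand: 873.0 × 3/4 = 654.8kg
water: 873.0 × 1/4 = 218.3kg
= 654.8kg and 218.3kg

654.8kg and 218.3kg


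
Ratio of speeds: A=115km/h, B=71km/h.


Ratio = 115:71
GCD = 1
Simplified = 115:71
Time ratio (same distance) = 71:115
Speed ratio = 115:71

115:71


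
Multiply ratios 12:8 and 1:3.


Compound ratio = (12×1) : (8×3)
= 12:24
GCD = 12
= 1:2

1:2


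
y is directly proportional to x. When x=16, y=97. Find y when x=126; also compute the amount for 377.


Direct proportion: y/x = constant
k = 97/16 = 6.0625
y at x=126: k × 126 = 97 × 126 / 16 = 12222/16 ≈ 763.88
y at x=377: k × 377 = 97 × 377 / 16 = 36569/16 ≈ 2285.56
= 763.88 and 2285.56

763.88 and 2285.56


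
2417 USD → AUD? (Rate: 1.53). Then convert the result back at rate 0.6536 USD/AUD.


Amount × rate = 2417 × 1.53 = 3698.01 AUD
Round-trip: 3698.01 × 0.6536 = 2417.02 USD
= 3698.01 AUD, then 2417.02 USD

3698.01 AUD, then 2417.02 USD


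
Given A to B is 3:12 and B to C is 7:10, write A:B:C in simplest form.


Match B: multiply A:B by 7 → 21:84
Multiply B:C by 12 → 84:120
Combined: 21:84:120
GCD = 3
= 7:28:40

7:28:40


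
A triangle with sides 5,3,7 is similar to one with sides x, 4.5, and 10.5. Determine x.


Scale factor = 4.5/3 = 1.5
Missing side = 5 × 1.5
= 7.5

7.5


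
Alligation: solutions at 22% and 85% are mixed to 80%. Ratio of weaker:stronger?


Let x parts of 22% mix with y parts of 85%.
22x + 85y = 80(x + y)
22x + 85y = 80x + 80y
x(22 - 80) = y(80 - 85)
x/y = (85 - 80)/(80 - 22) = 5/58
Simplify: 5:58
= 5:58

5:58


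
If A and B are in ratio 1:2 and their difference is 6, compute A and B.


Let A = 1k, B = 2k.
2k - 1k = 6
1k = 6 → k = 6/1 = 6
A = 1×6 = 6, B = 2×6 = 12
= A = 6, B = 12

A = 6, B = 12


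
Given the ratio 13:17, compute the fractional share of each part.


Total parts = 13 + 17 = 30
First part: 13/30 = 13/30
Second part: 17/30 = 17/30
= 13/30 and 17/30

13/30 and 17/30


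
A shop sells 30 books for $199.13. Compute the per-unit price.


Unit rate = total / quantity
= 199.13 / 30
= $6.64 per unit

$6.64 per unit


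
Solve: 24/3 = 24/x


Cross multiply: 24 × x = 3 × 24
24x = 72
x = 72 / 24
= 3.00

3.00


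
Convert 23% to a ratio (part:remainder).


23% means 23 parts out of 100; remainder = 77
Part : remainder = 23:77
GCD = 1
= 23:77

23:77


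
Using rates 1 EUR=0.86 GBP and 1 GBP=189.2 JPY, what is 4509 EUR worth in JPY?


Step 1: 4509 EUR × 0.86 = 3877.74 GBP
Step 2: 3877.74 GBP × 189.2 = 733668.41 JPY
Implied rate EUR→JPY = 0.86 × 189.2 = 162.7120
= 733668.41 JPY

733668.41 JPY


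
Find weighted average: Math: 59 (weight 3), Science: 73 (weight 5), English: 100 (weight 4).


Numerator = 59×3 + 73×5 + 100×4
= 177 + 365 + 400
= 942
Total weight = 12
Weighted avg = 942/12
= 78.50

78.50


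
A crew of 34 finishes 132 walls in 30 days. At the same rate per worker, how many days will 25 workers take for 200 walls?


Days ∝ work / workers, so d₂ = d₁ × (m₁/m₂) × (w₂/w₁)
Workers factor (inverse): 34/25 = 1.3600
Work factor (direct): 200/132 ≈ 1.5152
d₂ = 30 × 34/25 × 200/132 = (30 × 34 × 200) / (25 × 132) = 204000/3300
≈ 61.82 days

61.82 days


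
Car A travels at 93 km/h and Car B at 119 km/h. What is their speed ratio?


Ratio = 93:119
GCD = 1
Simplified = 93:119
Time ratio (same distance) = 119:93
Speed ratio = 93:119

93:119


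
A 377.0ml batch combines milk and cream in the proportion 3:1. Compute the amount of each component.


Total parts = 3 + 1 = 4
milk: 377.0 × 3/4 = 282.8ml
cream: 377.0 × 1/4 = 94.3ml
= 282.8ml and 94.3ml

282.8ml and 94.3ml


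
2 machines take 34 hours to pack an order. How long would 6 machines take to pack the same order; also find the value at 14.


Inverse proportion: x × y = constant
k = 2 × 34 = 68
At x=6: k/6 = 11.33
At x=14: k/14 = 4.86
= 11.33 and 4.86

11.33 and 4.86


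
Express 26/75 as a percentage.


Percentage = (part / whole) × 100
= (26 / 75) × 100
≈ 34.67%

34.67%


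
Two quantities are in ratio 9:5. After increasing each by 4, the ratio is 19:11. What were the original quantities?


Let A = 9k, B = 5k.
(9k + 4) / (5k + 4) = 19/11
Cross-multiply: 11(9k + 4) = 19(5k + 4)
99k + 44 = 95k + 76
99k - 95k = 76 - 44
4k = 32
k = 32/4 = 8
A = 9×8 = 72, B = 5×8 = 40
= A = 72, B = 40

A = 72, B = 40


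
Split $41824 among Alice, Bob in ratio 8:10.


Total parts = 8 + 10 = 18
Alice: 41824 × 8/18 = 18588.44
Bob: 41824 × 10/18 = 23235.56
= Alice: $18588.44, Bob: $23235.56

Alice: $18588.44, Bob: $23235.56


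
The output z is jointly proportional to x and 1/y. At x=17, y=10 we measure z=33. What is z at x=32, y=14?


z = k·x/y
Solve for k using the known point: k = z·y/x = 33×10/17 = 330/17 ≈ 19.4118
Now evaluate at x=32, y=14:
z = k × 32 / 14 = (330 × 32) / (17 × 14) = 10560/238
≈ 44.3697

44.3697


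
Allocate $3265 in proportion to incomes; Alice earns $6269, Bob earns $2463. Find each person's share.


Total income = 6269 + 2463 = $8732
Alice: $3265 × 6269/8732 = $2344.05
Bob: $3265 × 2463/8732 = $920.95
= Alice: $2344.05, Bob: $920.95

Alice: $2344.05, Bob: $920.95


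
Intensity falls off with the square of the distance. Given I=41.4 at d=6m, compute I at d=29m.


I₁d₁² = I₂d₂²
I₂ = I₁ × (d₁/d₂)²
= 41.4 × (6/29)²
= 41.4 × 36/841
= 1490.4/841
≈ 1.7722

1.7722


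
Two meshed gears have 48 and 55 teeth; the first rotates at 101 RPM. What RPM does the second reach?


Gear ratio = 48:55 = 48:55
RPM_B = RPM_A × (teeth_A / teeth_B)
= 101 × (48/55)
= 88.1 RPM

88.1 RPM


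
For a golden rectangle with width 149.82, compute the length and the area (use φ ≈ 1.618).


φ = (1 + √5) / 2 ≈ 1.618
Length = width × φ = 149.82 × 1.618 = 242.40876
≈ 242.41
Area = width × length = 149.82 × 242.40876 = 36317.6804232 ≈ 36317.68
= Length: 242.41, Area: 36317.68

Length: 242.41, Area: 36317.68


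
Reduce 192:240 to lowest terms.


GCD(192, 240) = 48
192/48 : 240/48
= 4:5

4:5


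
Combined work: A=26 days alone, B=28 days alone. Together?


Rate of A = 1/26 per day
Rate of B = 1/28 per day
Combined rate = 1/26 + 1/28 = 54/728 ≈ 0.0742 per day
Days = 1 / combined rate = 728/54
≈ 13.48 days

13.48 days


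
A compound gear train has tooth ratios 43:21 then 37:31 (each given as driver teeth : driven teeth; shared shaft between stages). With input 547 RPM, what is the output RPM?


Stage 1: RPM_B = RPM_A × t_A/t_B = 547 × 43/21 = 23521/21 ≈ 1120.05
B and C share a shaft → RPM_C = RPM_B
Stage 2: RPM_D = RPM_C × t_C/t_D = RPM_A × (t_A×t_C)/(t_B×t_D)
Overall ratio = (43×37)/(21×31) = 1591/651
RPM_D = 547 × 1591/651 = 870277/651
≈ 1336.83 RPM

1336.83 RPM


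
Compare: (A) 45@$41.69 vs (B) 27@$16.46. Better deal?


Deal A: $41.69/45 = $0.9264/unit
Deal B: $16.46/27 = $0.6096/unit
B is cheaper per unit
= Deal B

Deal B


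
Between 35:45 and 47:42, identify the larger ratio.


35/45 = 0.7778
47/42 = 1.1190
0.7778 < 1.1190, so 35:45 is less
= 47:42

47:42


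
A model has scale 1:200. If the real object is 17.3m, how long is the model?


Model size = real / scale
= 17.3 / 200
= 0.0865 m

0.0865 m


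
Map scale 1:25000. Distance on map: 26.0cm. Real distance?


Real distance = map distance × scale
= 26.0cm × 25000
= 650000 cm = 6500.0 m
= 6.500 km

6.500 km


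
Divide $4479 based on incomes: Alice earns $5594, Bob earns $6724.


Total income = 5594 + 6724 = $12318
Alice: $4479 × 5594/12318 = $2034.06
Bob: $4479 × 6724/12318 = $2444.94
= Alice: $2034.06, Bob: $2444.94

Alice: $2034.06, Bob: $2444.94


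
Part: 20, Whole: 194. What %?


Percentage = (part / whole) × 100
= (20 / 194) × 100
≈ 10.31%

10.31%


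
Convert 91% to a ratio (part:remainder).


91% means 91 parts out of 100; remainder = 9
Part : remainder = 91:9
GCD = 1
= 91:9

91:9


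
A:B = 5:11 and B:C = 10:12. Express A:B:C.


Match B: multiply A:B by 10 → 50:110
Multiply B:C by 11 → 110:132
Combined: 50:110:132
GCD = 2
= 25:55:66

25:55:66


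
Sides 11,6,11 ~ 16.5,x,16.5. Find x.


Scale factor = 16.5/11 = 1.5
Missing side = 6 × 1.5
= 9.0

9.0


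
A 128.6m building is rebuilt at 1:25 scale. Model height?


Model size = real / scale
= 128.6 / 25
= 5.1440 m

5.1440 m


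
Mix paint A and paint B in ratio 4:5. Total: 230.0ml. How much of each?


Total parts = 4 + 5 = 9
paint A: 230.0 × 4/9 = 102.2ml
paint B: 230.0 × 5/9 = 127.8ml
= 102.2ml and 127.8ml

102.2ml and 127.8ml


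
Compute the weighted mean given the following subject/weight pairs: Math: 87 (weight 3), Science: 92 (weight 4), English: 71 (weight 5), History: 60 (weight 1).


Numerator = 87×3 + 92×4 + 71×5 + 60×1
= 261 + 368 + 355 + 60
= 1044
Total weight = 13
Weighted avg = 1044/13
= 80.31

80.31


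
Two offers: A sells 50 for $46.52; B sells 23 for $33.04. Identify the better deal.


Deal A: $46.52/50 = $0.9304/unit
Deal B: $33.04/23 = $1.4365/unit
A is cheaper per unit
= Deal A

Deal A


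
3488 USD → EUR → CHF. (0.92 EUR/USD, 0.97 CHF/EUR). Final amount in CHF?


Step 1: 3488 USD × 0.92 = 3208.96 EUR
Step 2: 3208.96 EUR × 0.97 = 3112.69 CHF
Implied rate USD→CHF = 0.92 × 0.97 = 0.8924
= 3112.69 CHF

3112.69 CHF


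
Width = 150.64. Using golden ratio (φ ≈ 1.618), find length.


φ = (1 + √5) / 2 ≈ 1.618
Length = width × φ = 150.64 × 1.618 = 243.73552
≈ 243.74

243.74


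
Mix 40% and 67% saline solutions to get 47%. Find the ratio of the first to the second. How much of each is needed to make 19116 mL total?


Let x parts of 40% mix with y parts of 67%.
40x + 67y = 47(x + y)
40x + 67y = 47x + 47y
x(40 - 47) = y(47 - 67)
x/y = (67 - 47)/(47 - 40) = 20/7
Simplify: 20:7
Total parts = 27; one part = 19116/27 = 708.00 mL
40% solution: 20×708.00 = 14160.00 mL
67% solution: 7×708.00 = 4956.00 mL
= ratio 20:7; 14160.00 mL and 4956.00 mL

ratio 20:7; 14160.00 mL and 4956.00 mL


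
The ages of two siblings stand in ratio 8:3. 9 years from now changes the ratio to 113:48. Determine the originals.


Let A = 8k, B = 3k.
(8k + 9) / (3k + 9) = 113/48
Cross-multiply: 48(8k + 9) = 113(3k + 9)
384k + 432 = 339k + 1017
384k - 339k = 1017 - 432
45k = 585
k = 585/45 = 13
A = 8×13 = 104, B = 3×13 = 39
= A = 104, B = 39

A = 104, B = 39


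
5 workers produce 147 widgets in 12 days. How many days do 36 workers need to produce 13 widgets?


Days ∝ work / workers, so d₂ = d₁ × (m₁/m₂) × (w₂/w₁)
Workers factor (inverse): 5/36 ≈ 0.1389
Work factor (direct): 13/147 ≈ 0.0884
d₂ = 12 × 5/36 × 13/147 = (12 × 5 × 13) / (36 × 147) = 780/5292
≈ 0.15 days

0.15 days


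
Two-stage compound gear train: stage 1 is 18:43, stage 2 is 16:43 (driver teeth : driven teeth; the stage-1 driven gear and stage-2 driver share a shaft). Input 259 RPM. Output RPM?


Stage 1: RPM_B = RPM_A × t_A/t_B = 259 × 18/43 = 4662/43 ≈ 108.42
B and C share a shaft → RPM_C = RPM_B
Stage 2: RPM_D = RPM_C × t_C/t_D = RPM_A × (t_A×t_C)/(t_B×t_D)
Overall ratio = (18×16)/(43×43) = 288/1849
RPM_D = 259 × 288/1849 = 74592/1849
≈ 40.34 RPM

40.34 RPM


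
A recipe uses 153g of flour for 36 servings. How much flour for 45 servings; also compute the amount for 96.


Direct proportion: y/x = constant
k = 153/36 = 4.2500
y at x=45: k × 45 = 153 × 45 / 36 = 6885/36 = 191.25
y at x=96: k × 96 = 153 × 96 / 36 = 14688/36 = 408.00
= 191.25 and 408.00

191.25 and 408.00


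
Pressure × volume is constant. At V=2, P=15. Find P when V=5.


Inverse proportion: x × y = constant
k = 2 × 15 = 30
y₂ = k / 5 = 30 / 5
= 6.00

6.00


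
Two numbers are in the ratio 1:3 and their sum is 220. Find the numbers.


Let A = 1k, B = 3k.
1k + 3k = 220
4k = 220 → k = 220/4 = 55
A = 1×55 = 55, B = 3×55 = 165
= A = 55, B = 165

A = 55, B = 165


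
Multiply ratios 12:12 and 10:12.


Compound ratio = (12×10) : (12×12)
= 120:144
GCD = 24
= 5:6

5:6


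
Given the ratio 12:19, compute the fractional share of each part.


Total parts = 12 + 19 = 31
First part: 12/31 = 12/31
Second part: 19/31 = 19/31
= 12/31 and 19/31

12/31 and 19/31


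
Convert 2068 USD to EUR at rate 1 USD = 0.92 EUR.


Amount × rate = 2068 × 0.92
= 1902.56 EUR

1902.56 EUR


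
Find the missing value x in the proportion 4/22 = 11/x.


Cross multiply: 4 × x = 22 × 11
4x = 242
x = 242 / 4
= 60.50

60.50


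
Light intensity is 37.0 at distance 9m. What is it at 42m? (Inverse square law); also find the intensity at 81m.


I₁d₁² = I₂d₂²
I at 42m = 37.0 × (9/42)² = 37.0 × 81/1764 = 2997/1764 ≈ 1.6990
I at 81m = 37.0 × (9/81)² = 37.0 × 81/6561 = 2997/6561 ≈ 0.4568
= 1.6990 and 0.4568

1.6990 and 0.4568


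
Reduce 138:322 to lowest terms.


GCD(138, 322) = 46
138/46 : 322/46
= 3:7

3:7


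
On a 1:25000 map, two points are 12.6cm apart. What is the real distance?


Real distance = map distance × scale
= 12.6cm × 25000
= 315000 cm = 3150.0 m
= 3.150 km

3.150 km


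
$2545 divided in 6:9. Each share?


Total parts = 6 + 9 = 15
Part 1: 2545 × 6/15 = 1018.00
Part 2: 2545 × 9/15 = 1527.00
= Part 1: $1018.00, Part 2: $1527.00

Part 1: $1018.00, Part 2: $1527.00


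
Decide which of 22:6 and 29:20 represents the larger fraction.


22/6 = 3.6667
29/20 = 1.4500
3.6667 > 1.4500, so 22:6 is greater
= 22:6

22:6


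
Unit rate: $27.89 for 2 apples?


Unit rate = total / quantity
= 27.89 / 2
= $13.95 per unit

$13.95 per unit


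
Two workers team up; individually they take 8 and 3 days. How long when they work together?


Rate of A = 1/8 per day
Rate of B = 1/3 per day
Combined rate = 1/8 + 1/3 = 11/24 ≈ 0.4583 per day
Days = 1 / combined rate = 24/11
≈ 2.18 days

2.18 days


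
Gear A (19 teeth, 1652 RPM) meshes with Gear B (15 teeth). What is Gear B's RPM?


Gear ratio = 19:15 = 19:15
RPM_B = RPM_A × (teeth_A / teeth_B)
= 1652 × (19/15)
= 2092.5 RPM

2092.5 RPM


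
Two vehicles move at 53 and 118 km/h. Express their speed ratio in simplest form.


Ratio = 53:118
GCD = 1
Simplified = 53:118
Time ratio (same distance) = 118:53
Speed ratio = 53:118

53:118


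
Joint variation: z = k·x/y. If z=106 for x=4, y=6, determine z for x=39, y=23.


z = k·x/y
Solve for k using the known point: k = z·y/x = 106×6/4 = 636/4 = 159.0000
Now evaluate at x=39, y=23:
z = k × 39 / 23 = (636 × 39) / (4 × 23) = 24804/92
≈ 269.6087

269.6087


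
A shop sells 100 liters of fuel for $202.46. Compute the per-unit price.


Unit rate = total / quantity
= 202.46 / 100
= $2.02 per unit

$2.02 per unit


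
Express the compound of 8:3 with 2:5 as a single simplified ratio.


Compound ratio = (8×2) : (3×5)
= 16:15
GCD = 1
= 16:15

16:15


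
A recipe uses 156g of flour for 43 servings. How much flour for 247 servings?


Direct proportion: y/x = constant
k = 156/43 ≈ 3.6279
y₂ = k × 247 = 156 × 247 / 43 = 38532/43
≈ 896.09

896.09


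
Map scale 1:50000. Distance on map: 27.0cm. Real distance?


Real distance = map distance × scale
= 27.0cm × 50000
= 1350000 cm = 13500.0 m
= 13.500 km

13.500 km


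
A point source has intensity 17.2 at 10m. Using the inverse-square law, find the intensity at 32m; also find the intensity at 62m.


I₁d₁² = I₂d₂²
I at 32m = 17.2 × (10/32)² = 17.2 × 100/1024 = 1720/1024 ≈ 1.6797
I at 62m = 17.2 × (10/62)² = 17.2 × 100/3844 = 1720/3844 ≈ 0.4475
= 1.6797 and 0.4475

1.6797 and 0.4475


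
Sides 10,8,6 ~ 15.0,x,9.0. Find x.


Scale factor = 15.0/10 = 1.5
Missing side = 8 × 1.5
= 12.0

12.0


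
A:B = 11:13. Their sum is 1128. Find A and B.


Let A = 11k, B = 13k.
11k + 13k = 1128
24k = 1128 → k = 1128/24 = 47
A = 11×47 = 517, B = 13×47 = 611
= A = 517, B = 611

A = 517, B = 611


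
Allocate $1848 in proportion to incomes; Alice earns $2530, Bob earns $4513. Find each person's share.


Total income = 2530 + 4513 = $7043
Alice: $1848 × 2530/7043 = $663.84
Bob: $1848 × 4513/7043 = $1184.16
= Alice: $663.84, Bob: $1184.16

Alice: $663.84, Bob: $1184.16


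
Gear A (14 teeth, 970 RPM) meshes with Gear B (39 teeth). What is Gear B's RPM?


Gear ratio = 14:39 = 14:39
RPM_B = RPM_A × (teeth_A / teeth_B)
= 970 × (14/39)
= 348.2 RPM

348.2 RPM


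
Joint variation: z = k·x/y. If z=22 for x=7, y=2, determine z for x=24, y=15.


z = k·x/y
Solve for k using the known point: k = z·y/x = 22×2/7 = 44/7 ≈ 6.2857
Now evaluate at x=24, y=15:
z = k × 24 / 15 = (44 × 24) / (7 × 15) = 1056/105
≈ 10.0571

10.0571


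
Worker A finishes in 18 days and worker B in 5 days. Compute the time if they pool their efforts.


Rate of A = 1/18 per day
Rate of B = 1/5 per day
Combined rate = 1/18 + 1/5 = 23/90 ≈ 0.2556 per day
Days = 1 / combined rate = 90/23
≈ 3.91 days

3.91 days


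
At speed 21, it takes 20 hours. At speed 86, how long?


Inverse proportion: x × y = constant
k = 21 × 20 = 420
y₂ = k / 86 = 420 / 86
= 4.88

4.88


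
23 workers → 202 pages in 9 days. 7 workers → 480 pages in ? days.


Days ∝ work / workers, so d₂ = d₁ × (m₁/m₂) × (w₂/w₁)
Workers factor (inverse): 23/7 ≈ 3.2857
Work factor (direct): 480/202 ≈ 2.3762
d₂ = 9 × 23/7 × 480/202 = (9 × 23 × 480) / (7 × 202) = 99360/1414
≈ 70.27 days

70.27 days


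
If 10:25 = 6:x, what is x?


Cross multiply: 10 × x = 25 × 6
10x = 150
x = 150 / 10
= 15.00

15.00


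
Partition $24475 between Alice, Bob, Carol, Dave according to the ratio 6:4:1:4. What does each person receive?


Total parts = 6 + 4 + 1 + 4 = 15
Alice: 24475 × 6/15 = 9790.00
Bob: 24475 × 4/15 = 6526.67
Carol: 24475 × 1/15 = 1631.67
Dave: 24475 × 4/15 = 6526.67
= Alice: $9790.00, Bob: $6526.67, Carol: $1631.67, Dave: $6526.67

Alice: $9790.00, Bob: $6526.67, Carol: $1631.67, Dave: $6526.67


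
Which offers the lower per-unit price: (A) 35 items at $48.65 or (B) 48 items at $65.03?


Deal A: $48.65/35 = $1.3900/unit
Deal B: $65.03/48 = $1.3548/unit
B is cheaper per unit
= Deal B

Deal B


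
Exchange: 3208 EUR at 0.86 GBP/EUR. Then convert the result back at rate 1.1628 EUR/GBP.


Amount × rate = 3208 × 0.86 = 2758.88 GBP
Round-trip: 2758.88 × 1.1628 = 3208.03 EUR
= 2758.88 GBP, then 3208.03 EUR

2758.88 GBP, then 3208.03 EUR


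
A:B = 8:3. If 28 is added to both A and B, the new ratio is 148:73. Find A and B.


Let A = 8k, B = 3k.
(8k + 28) / (3k + 28) = 148/73
Cross-multiply: 73(8k + 28) = 148(3k + 28)
584k + 2044 = 444k + 4144
584k - 444k = 4144 - 2044
140k = 2100
k = 2100/140 = 15
A = 8×15 = 120, B = 3×15 = 45
= A = 120, B = 45

A = 120, B = 45


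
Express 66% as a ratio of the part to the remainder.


66% means 66 parts out of 100; remainder = 34
Part : remainder = 66:34
GCD = 2
= 33:17

33:17


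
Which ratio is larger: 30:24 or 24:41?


30/24 = 1.2500
24/41 = 0.5854
1.2500 > 0.5854, so 30:24 is greater
= 30:24

30:24


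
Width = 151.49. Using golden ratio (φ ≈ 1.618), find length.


φ = (1 + √5) / 2 ≈ 1.618
Length = width × φ = 151.49 × 1.618 = 245.11082
≈ 245.11

245.11


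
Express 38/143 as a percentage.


Percentage = (part / whole) × 100
= (38 / 143) × 100
≈ 26.57%

26.57%


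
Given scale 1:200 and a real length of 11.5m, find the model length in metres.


Model size = real / scale
= 11.5 / 200
= 0.0575 m

0.0575 m


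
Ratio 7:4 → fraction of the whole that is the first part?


Total parts = 7 + 4 = 11
First part: 7/11 = 7/11
= 7/11

7/11
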